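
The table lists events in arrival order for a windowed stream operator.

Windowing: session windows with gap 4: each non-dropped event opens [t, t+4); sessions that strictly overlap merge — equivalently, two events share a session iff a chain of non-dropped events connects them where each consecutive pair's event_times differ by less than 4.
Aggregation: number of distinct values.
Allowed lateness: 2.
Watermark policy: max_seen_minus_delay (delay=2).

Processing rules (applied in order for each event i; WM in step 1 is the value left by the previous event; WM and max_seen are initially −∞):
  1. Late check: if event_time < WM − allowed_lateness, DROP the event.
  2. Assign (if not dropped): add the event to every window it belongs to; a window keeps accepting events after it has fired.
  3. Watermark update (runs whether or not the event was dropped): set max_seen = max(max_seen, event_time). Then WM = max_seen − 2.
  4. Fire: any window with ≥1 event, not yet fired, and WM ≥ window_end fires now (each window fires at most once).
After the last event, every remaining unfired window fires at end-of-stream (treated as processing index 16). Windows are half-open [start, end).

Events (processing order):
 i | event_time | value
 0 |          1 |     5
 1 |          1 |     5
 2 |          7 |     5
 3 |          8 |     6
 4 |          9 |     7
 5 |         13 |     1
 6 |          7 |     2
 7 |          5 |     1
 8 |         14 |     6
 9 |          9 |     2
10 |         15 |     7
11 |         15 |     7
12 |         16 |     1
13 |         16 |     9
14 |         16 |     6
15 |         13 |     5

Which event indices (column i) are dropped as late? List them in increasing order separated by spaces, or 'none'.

6 7 9

i=0 t=1 v=5: → [1,5); WM=-1
i=1 t=1 v=5: → [1,5); WM=-1
i=2 t=7 v=5: → [7,11); WM=5
i=3 t=8 v=6: → [7,12); WM=6
i=4 t=9 v=7: → [7,13); WM=7
i=5 t=13 v=1: → [13,17); WM=11
i=6 t=7 v=2: DROP (t<11-2); WM=11
i=7 t=5 v=1: DROP (t<11-2); WM=11
i=8 t=14 v=6: → [13,18); WM=12
i=9 t=9 v=2: DROP (t<12-2); WM=12
i=10 t=15 v=7: → [13,19); WM=13
i=11 t=15 v=7: → [13,19); WM=13
i=12 t=16 v=1: → [13,20); WM=14
i=13 t=16 v=9: → [13,20); WM=14
i=14 t=16 v=6: → [13,20); WM=14
i=15 t=13 v=5: → [13,20); WM=14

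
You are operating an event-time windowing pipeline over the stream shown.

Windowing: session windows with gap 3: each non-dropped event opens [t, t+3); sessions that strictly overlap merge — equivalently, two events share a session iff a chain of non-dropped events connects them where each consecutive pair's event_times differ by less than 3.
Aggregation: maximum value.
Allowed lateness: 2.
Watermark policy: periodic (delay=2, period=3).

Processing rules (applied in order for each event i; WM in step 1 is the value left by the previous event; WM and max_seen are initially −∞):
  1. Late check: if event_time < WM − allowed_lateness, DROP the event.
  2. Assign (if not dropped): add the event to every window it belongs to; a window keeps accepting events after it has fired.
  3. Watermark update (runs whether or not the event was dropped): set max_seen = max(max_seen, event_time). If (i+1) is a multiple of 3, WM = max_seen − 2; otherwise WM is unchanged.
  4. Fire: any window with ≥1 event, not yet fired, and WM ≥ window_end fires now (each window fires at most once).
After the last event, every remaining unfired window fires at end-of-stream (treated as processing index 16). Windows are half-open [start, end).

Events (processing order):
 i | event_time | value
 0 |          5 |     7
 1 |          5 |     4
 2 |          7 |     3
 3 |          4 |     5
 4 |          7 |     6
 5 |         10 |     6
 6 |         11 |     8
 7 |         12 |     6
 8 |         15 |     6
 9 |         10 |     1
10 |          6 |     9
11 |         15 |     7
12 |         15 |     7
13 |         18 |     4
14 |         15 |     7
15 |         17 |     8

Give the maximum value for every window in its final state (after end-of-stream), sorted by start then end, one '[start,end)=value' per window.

i=0 t=5 v=7: → [5,8); WM=−∞
i=1 t=5 v=4: → [5,8); WM=−∞
i=2 t=7 v=3: → [5,10); WM=5
i=3 t=4 v=5: → [4,10); WM=5
i=4 t=7 v=6: → [4,10); WM=5
i=5 t=10 v=6: → [10,13); WM=8
i=6 t=11 v=8: → [10,14); WM=8
i=7 t=12 v=6: → [10,15); WM=8
i=8 t=15 v=6: → [15,18); WM=13
i=9 t=10 v=1: DROP (t<13-2); WM=13
i=10 t=6 v=9: DROP (t<13-2); WM=13
i=11 t=15 v=7: → [15,18); WM=13
i=12 t=15 v=7: → [15,18); WM=13
i=13 t=18 v=4: → [18,21); WM=13
i=14 t=15 v=7: → [15,18); WM=16
i=15 t=17 v=8: → [15,21); WM=16

[4,10)=7 [10,15)=8 [15,21)=8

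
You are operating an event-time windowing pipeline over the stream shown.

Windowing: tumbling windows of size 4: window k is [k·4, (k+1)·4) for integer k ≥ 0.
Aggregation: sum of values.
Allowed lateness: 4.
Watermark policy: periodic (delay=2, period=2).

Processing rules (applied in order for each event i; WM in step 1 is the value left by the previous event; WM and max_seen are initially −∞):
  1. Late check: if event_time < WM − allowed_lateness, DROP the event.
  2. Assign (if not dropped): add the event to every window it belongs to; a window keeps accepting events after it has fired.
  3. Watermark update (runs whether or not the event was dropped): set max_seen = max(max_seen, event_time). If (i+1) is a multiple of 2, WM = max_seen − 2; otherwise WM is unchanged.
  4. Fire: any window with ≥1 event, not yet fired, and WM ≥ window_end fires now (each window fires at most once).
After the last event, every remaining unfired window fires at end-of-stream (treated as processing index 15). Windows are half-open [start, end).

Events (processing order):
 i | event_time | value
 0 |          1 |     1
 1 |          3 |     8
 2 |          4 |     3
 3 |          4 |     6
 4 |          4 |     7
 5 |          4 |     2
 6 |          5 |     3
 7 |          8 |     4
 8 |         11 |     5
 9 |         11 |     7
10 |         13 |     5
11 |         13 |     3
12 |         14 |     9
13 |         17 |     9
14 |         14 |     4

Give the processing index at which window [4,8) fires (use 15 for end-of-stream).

i=0 t=1 v=1: → [0,4); WM=−∞
i=1 t=3 v=8: → [0,4); WM=1
i=2 t=4 v=3: → [4,8); WM=1
i=3 t=4 v=6: → [4,8); WM=2
i=4 t=4 v=7: → [4,8); WM=2
i=5 t=4 v=2: → [4,8); WM=2
i=6 t=5 v=3: → [4,8); WM=2
i=7 t=8 v=4: → [8,12); WM=6; [0,4) fires=9
i=8 t=11 v=5: → [8,12); WM=6
i=9 t=11 v=7: → [8,12); WM=9; [4,8) fires=21
i=10 t=13 v=5: → [12,16); WM=9
i=11 t=13 v=3: → [12,16); WM=11
i=12 t=14 v=9: → [12,16); WM=11
i=13 t=17 v=9: → [16,20); WM=15; [8,12) fires=16
i=14 t=14 v=4: → [12,16); WM=15

9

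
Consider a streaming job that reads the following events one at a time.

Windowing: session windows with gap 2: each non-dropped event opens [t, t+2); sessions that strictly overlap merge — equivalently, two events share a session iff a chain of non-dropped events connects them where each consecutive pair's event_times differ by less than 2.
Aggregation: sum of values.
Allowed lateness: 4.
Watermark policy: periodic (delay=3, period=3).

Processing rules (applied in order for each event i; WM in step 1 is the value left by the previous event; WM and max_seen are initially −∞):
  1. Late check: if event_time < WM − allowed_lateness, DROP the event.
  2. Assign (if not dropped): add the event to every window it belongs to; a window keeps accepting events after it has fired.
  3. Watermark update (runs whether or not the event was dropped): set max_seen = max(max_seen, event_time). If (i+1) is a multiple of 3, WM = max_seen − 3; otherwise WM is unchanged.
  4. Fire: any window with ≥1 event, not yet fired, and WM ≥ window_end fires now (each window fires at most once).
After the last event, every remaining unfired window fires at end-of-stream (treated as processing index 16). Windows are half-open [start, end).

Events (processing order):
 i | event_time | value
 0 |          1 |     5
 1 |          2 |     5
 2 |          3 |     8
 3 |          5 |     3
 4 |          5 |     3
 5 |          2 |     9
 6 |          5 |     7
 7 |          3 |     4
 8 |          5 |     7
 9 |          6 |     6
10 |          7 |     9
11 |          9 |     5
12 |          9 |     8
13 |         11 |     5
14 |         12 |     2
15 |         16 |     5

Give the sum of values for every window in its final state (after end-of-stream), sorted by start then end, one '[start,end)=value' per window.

[1,5)=31 [5,9)=35 [9,11)=13 [11,14)=7 [16,18)=5

i=0 t=1 v=5: → [1,3); WM=−∞
i=1 t=2 v=5: → [1,4); WM=−∞
i=2 t=3 v=8: → [1,5); WM=0
i=3 t=5 v=3: → [5,7); WM=0
i=4 t=5 v=3: → [5,7); WM=0
i=5 t=2 v=9: → [1,5); WM=2
i=6 t=5 v=7: → [5,7); WM=2
i=7 t=3 v=4: → [1,5); WM=2
i=8 t=5 v=7: → [5,7); WM=2
i=9 t=6 v=6: → [5,8); WM=2
i=10 t=7 v=9: → [5,9); WM=2
i=11 t=9 v=5: → [9,11); WM=6
i=12 t=9 v=8: → [9,11); WM=6
i=13 t=11 v=5: → [11,13); WM=6
i=14 t=12 v=2: → [11,14); WM=9
i=15 t=16 v=5: → [16,18); WM=9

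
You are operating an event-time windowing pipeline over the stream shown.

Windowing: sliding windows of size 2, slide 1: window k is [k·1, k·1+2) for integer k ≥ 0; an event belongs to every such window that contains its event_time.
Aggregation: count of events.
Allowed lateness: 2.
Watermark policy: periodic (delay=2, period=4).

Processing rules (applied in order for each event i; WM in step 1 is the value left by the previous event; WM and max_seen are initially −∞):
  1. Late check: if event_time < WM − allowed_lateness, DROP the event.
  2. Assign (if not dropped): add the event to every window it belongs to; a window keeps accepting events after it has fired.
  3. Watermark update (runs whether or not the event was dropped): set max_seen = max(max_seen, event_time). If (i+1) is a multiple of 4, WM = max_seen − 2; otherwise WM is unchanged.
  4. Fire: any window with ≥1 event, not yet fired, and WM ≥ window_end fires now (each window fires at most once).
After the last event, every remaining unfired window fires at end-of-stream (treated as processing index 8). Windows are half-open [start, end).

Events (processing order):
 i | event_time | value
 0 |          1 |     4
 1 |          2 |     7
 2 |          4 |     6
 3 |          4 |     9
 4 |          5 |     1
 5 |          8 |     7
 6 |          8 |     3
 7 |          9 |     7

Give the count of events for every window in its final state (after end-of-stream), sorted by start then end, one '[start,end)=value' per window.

i=0 t=1 v=4: → [1,3),[0,2); WM=−∞
i=1 t=2 v=7: → [2,4),[1,3); WM=−∞
i=2 t=4 v=6: → [4,6),[3,5); WM=−∞
i=3 t=4 v=9: → [4,6),[3,5); WM=2; [0,2) fires=1
i=4 t=5 v=1: → [5,7),[4,6); WM=2
i=5 t=8 v=7: → [8,10),[7,9); WM=2
i=6 t=8 v=3: → [8,10),[7,9); WM=2
i=7 t=9 v=7: → [9,11),[8,10); WM=7; [1,3) fires=2 [2,4) fires=1 [3,5) fires=2 [4,6) fires=3 [5,7) fires=1

[0,2)=1 [1,3)=2 [2,4)=1 [3,5)=2 [4,6)=3 [5,7)=1 [7,9)=2 [8,10)=3 [9,11)=1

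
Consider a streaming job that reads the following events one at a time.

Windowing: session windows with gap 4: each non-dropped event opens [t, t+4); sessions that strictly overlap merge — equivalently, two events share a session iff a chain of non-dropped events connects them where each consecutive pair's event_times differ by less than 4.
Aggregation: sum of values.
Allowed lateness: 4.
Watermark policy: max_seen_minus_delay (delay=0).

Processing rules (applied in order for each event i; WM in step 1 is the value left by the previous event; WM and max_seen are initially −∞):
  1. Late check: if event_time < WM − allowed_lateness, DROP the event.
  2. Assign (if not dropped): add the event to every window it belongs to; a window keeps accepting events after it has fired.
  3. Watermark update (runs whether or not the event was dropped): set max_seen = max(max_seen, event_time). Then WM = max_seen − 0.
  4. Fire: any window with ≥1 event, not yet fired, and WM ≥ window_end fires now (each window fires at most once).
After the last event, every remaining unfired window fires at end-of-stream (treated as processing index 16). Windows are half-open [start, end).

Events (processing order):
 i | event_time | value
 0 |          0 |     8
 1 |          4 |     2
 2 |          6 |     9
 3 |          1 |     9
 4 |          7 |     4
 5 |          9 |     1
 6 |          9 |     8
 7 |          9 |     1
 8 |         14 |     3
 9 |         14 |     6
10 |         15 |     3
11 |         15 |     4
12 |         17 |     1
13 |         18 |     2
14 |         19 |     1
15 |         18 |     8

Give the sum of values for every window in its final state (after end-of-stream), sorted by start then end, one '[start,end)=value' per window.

i=0 t=0 v=8: → [0,4); WM=0
i=1 t=4 v=2: → [4,8); WM=4
i=2 t=6 v=9: → [4,10); WM=6
i=3 t=1 v=9: DROP (t<6-4); WM=6
i=4 t=7 v=4: → [4,11); WM=7
i=5 t=9 v=1: → [4,13); WM=9
i=6 t=9 v=8: → [4,13); WM=9
i=7 t=9 v=1: → [4,13); WM=9
i=8 t=14 v=3: → [14,18); WM=14
i=9 t=14 v=6: → [14,18); WM=14
i=10 t=15 v=3: → [14,19); WM=15
i=11 t=15 v=4: → [14,19); WM=15
i=12 t=17 v=1: → [14,21); WM=17
i=13 t=18 v=2: → [14,22); WM=18
i=14 t=19 v=1: → [14,23); WM=19
i=15 t=18 v=8: → [14,23); WM=19

[0,4)=8 [4,13)=25 [14,23)=28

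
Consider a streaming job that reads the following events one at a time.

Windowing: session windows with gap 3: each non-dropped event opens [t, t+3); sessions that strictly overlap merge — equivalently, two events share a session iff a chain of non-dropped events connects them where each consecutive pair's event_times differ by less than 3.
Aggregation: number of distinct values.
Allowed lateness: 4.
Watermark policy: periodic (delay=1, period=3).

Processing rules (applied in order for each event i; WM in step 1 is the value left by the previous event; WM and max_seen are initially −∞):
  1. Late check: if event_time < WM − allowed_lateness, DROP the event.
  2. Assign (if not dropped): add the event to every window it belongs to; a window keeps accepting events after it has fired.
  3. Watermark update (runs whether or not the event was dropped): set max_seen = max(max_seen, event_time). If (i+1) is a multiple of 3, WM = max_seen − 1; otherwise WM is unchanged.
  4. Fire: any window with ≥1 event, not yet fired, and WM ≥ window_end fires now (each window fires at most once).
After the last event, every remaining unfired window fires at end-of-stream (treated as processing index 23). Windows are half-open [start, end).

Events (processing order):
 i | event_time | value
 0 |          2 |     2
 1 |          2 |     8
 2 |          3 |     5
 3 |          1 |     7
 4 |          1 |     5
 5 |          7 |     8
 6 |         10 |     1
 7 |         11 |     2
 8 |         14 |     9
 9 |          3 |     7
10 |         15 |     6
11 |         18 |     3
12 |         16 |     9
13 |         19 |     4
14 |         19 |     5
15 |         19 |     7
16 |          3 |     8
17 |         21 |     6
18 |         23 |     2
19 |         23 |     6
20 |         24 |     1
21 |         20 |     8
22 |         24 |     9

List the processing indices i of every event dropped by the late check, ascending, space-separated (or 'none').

9 16

i=0 t=2 v=2: → [2,5); WM=−∞
i=1 t=2 v=8: → [2,5); WM=−∞
i=2 t=3 v=5: → [2,6); WM=2
i=3 t=1 v=7: → [1,6); WM=2
i=4 t=1 v=5: → [1,6); WM=2
i=5 t=7 v=8: → [7,10); WM=6
i=6 t=10 v=1: → [10,13); WM=6
i=7 t=11 v=2: → [10,14); WM=6
i=8 t=14 v=9: → [14,17); WM=13
i=9 t=3 v=7: DROP (t<13-4); WM=13
i=10 t=15 v=6: → [14,18); WM=13
i=11 t=18 v=3: → [18,21); WM=17
i=12 t=16 v=9: → [14,21); WM=17
i=13 t=19 v=4: → [14,22); WM=17
i=14 t=19 v=5: → [14,22); WM=18
i=15 t=19 v=7: → [14,22); WM=18
i=16 t=3 v=8: DROP (t<18-4); WM=18
i=17 t=21 v=6: → [14,24); WM=20
i=18 t=23 v=2: → [14,26); WM=20
i=19 t=23 v=6: → [14,26); WM=20
i=20 t=24 v=1: → [14,27); WM=23
i=21 t=20 v=8: → [14,27); WM=23
i=22 t=24 v=9: → [14,27); WM=23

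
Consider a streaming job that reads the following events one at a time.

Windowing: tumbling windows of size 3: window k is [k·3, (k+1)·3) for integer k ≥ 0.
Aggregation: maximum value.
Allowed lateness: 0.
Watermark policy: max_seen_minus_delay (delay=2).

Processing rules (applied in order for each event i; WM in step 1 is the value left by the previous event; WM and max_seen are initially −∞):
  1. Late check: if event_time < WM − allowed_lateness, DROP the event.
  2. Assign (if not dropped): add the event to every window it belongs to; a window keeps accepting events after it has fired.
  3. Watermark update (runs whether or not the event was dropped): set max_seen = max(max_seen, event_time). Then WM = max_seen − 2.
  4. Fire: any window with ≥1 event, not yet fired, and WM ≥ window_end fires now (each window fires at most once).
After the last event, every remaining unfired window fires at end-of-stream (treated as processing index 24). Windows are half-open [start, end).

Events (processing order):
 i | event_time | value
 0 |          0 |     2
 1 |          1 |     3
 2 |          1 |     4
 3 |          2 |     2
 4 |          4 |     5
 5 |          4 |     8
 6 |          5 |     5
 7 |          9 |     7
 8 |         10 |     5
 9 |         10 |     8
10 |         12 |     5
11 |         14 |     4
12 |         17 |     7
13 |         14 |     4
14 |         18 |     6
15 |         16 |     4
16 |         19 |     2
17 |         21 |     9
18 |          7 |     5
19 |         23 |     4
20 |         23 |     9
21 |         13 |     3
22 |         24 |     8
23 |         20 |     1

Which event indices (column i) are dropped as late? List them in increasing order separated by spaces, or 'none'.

13 18 21 23

i=0 t=0 v=2: → [0,3); WM=-2
i=1 t=1 v=3: → [0,3); WM=-1
i=2 t=1 v=4: → [0,3); WM=-1
i=3 t=2 v=2: → [0,3); WM=0
i=4 t=4 v=5: → [3,6); WM=2
i=5 t=4 v=8: → [3,6); WM=2
i=6 t=5 v=5: → [3,6); WM=3; [0,3) fires=4
i=7 t=9 v=7: → [9,12); WM=7; [3,6) fires=8
i=8 t=10 v=5: → [9,12); WM=8
i=9 t=10 v=8: → [9,12); WM=8
i=10 t=12 v=5: → [12,15); WM=10
i=11 t=14 v=4: → [12,15); WM=12; [9,12) fires=8
i=12 t=17 v=7: → [15,18); WM=15; [12,15) fires=5
i=13 t=14 v=4: DROP (t<15-0); WM=15
i=14 t=18 v=6: → [18,21); WM=16
i=15 t=16 v=4: → [15,18); WM=16
i=16 t=19 v=2: → [18,21); WM=17
i=17 t=21 v=9: → [21,24); WM=19; [15,18) fires=7
i=18 t=7 v=5: DROP (t<19-0); WM=19
i=19 t=23 v=4: → [21,24); WM=21; [18,21) fires=6
i=20 t=23 v=9: → [21,24); WM=21
i=21 t=13 v=3: DROP (t<21-0); WM=21
i=22 t=24 v=8: → [24,27); WM=22
i=23 t=20 v=1: DROP (t<22-0); WM=22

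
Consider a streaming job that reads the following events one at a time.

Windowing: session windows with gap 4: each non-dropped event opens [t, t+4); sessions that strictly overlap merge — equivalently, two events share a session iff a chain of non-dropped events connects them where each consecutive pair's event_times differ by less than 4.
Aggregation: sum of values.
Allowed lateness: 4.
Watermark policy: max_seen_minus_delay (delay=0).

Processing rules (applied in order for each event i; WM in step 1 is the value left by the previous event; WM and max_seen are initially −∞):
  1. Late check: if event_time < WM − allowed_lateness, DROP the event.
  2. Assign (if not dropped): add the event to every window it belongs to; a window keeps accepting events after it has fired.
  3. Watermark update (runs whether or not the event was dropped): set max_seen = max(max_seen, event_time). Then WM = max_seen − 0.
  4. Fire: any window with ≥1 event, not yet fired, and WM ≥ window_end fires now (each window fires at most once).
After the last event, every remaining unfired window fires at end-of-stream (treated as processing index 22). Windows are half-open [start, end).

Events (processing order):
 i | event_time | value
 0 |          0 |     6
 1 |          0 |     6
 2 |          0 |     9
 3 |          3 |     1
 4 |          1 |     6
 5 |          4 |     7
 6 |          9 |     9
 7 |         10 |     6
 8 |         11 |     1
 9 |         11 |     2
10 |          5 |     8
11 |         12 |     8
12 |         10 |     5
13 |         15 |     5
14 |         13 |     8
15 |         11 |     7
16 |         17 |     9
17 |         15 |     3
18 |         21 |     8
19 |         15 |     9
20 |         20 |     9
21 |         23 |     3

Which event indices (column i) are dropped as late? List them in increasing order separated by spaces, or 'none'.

10 19

i=0 t=0 v=6: → [0,4); WM=0
i=1 t=0 v=6: → [0,4); WM=0
i=2 t=0 v=9: → [0,4); WM=0
i=3 t=3 v=1: → [0,7); WM=3
i=4 t=1 v=6: → [0,7); WM=3
i=5 t=4 v=7: → [0,8); WM=4
i=6 t=9 v=9: → [9,13); WM=9
i=7 t=10 v=6: → [9,14); WM=10
i=8 t=11 v=1: → [9,15); WM=11
i=9 t=11 v=2: → [9,15); WM=11
i=10 t=5 v=8: DROP (t<11-4); WM=11
i=11 t=12 v=8: → [9,16); WM=12
i=12 t=10 v=5: → [9,16); WM=12
i=13 t=15 v=5: → [9,19); WM=15
i=14 t=13 v=8: → [9,19); WM=15
i=15 t=11 v=7: → [9,19); WM=15
i=16 t=17 v=9: → [9,21); WM=17
i=17 t=15 v=3: → [9,21); WM=17
i=18 t=21 v=8: → [21,25); WM=21
i=19 t=15 v=9: DROP (t<21-4); WM=21
i=20 t=20 v=9: → [9,25); WM=21
i=21 t=23 v=3: → [9,27); WM=23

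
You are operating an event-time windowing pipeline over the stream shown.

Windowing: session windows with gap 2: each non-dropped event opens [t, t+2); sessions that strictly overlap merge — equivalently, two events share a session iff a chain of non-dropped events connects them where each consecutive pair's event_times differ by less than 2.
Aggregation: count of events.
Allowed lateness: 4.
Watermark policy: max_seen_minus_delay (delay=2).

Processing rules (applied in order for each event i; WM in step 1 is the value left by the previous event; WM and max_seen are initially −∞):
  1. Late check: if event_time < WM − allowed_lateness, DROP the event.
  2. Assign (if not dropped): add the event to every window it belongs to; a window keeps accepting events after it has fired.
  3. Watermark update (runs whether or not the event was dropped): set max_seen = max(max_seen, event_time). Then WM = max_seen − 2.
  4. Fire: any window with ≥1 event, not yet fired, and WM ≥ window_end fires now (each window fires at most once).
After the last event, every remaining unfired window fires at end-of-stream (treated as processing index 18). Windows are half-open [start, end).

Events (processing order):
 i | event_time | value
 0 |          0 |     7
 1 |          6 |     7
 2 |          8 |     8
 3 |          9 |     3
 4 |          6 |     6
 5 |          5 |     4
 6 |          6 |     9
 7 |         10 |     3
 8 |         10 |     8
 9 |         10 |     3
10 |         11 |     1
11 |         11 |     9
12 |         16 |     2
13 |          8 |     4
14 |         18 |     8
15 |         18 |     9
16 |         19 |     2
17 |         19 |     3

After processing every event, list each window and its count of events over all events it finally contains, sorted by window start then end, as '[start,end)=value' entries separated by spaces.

[0,2)=1 [5,8)=4 [8,13)=7 [16,18)=1 [18,21)=4

i=0 t=0 v=7: → [0,2); WM=-2
i=1 t=6 v=7: → [6,8); WM=4
i=2 t=8 v=8: → [8,10); WM=6
i=3 t=9 v=3: → [8,11); WM=7
i=4 t=6 v=6: → [6,8); WM=7
i=5 t=5 v=4: → [5,8); WM=7
i=6 t=6 v=9: → [5,8); WM=7
i=7 t=10 v=3: → [8,12); WM=8
i=8 t=10 v=8: → [8,12); WM=8
i=9 t=10 v=3: → [8,12); WM=8
i=10 t=11 v=1: → [8,13); WM=9
i=11 t=11 v=9: → [8,13); WM=9
i=12 t=16 v=2: → [16,18); WM=14
i=13 t=8 v=4: DROP (t<14-4); WM=14
i=14 t=18 v=8: → [18,20); WM=16
i=15 t=18 v=9: → [18,20); WM=16
i=16 t=19 v=2: → [18,21); WM=17
i=17 t=19 v=3: → [18,21); WM=17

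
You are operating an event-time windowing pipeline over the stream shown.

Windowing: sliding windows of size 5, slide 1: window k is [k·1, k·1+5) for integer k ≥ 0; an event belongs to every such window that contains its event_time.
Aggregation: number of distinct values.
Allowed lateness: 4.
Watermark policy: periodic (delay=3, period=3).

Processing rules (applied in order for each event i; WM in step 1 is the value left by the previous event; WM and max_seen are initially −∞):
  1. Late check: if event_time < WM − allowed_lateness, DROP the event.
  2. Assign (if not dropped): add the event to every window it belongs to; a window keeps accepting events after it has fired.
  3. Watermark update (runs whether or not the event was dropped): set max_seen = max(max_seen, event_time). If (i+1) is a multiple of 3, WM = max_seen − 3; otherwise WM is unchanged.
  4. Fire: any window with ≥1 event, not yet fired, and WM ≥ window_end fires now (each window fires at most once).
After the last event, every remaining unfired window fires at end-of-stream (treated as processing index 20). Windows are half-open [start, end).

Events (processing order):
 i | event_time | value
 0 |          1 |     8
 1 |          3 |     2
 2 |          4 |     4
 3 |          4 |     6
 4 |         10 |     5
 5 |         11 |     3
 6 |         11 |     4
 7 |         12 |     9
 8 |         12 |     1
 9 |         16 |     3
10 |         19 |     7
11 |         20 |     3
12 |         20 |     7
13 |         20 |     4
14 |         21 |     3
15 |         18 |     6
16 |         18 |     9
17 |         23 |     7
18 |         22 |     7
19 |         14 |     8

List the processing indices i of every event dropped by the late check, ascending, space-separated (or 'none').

19

i=0 t=1 v=8: → [1,6),[0,5); WM=−∞
i=1 t=3 v=2: → [3,8),[2,7),[1,6),[0,5); WM=−∞
i=2 t=4 v=4: → [4,9),[3,8),[2,7),[1,6),[0,5); WM=1
i=3 t=4 v=6: → [4,9),[3,8),[2,7),[1,6),[0,5); WM=1
i=4 t=10 v=5: → [10,15),[9,14),[8,13),[7,12),[6,11); WM=1
i=5 t=11 v=3: → [11,16),[10,15),[9,14),[8,13),[7,12); WM=8; [0,5) fires=4 [1,6) fires=4 [2,7) fires=3 [3,8) fires=3
i=6 t=11 v=4: → [11,16),[10,15),[9,14),[8,13),[7,12); WM=8
i=7 t=12 v=9: → [12,17),[11,16),[10,15),[9,14),[8,13); WM=8
i=8 t=12 v=1: → [12,17),[11,16),[10,15),[9,14),[8,13); WM=9; [4,9) fires=2
i=9 t=16 v=3: → [16,21),[15,20),[14,19),[13,18),[12,17); WM=9
i=10 t=19 v=7: → [19,24),[18,23),[17,22),[16,21),[15,20); WM=9
i=11 t=20 v=3: → [20,25),[19,24),[18,23),[17,22),[16,21); WM=17; [6,11) fires=1 [7,12) fires=3 [8,13) fires=5 [9,14) fires=5 [10,15) fires=5 [11,16) fires=4 [12,17) fires=3
i=12 t=20 v=7: → [20,25),[19,24),[18,23),[17,22),[16,21); WM=17
i=13 t=20 v=4: → [20,25),[19,24),[18,23),[17,22),[16,21); WM=17
i=14 t=21 v=3: → [21,26),[20,25),[19,24),[18,23),[17,22); WM=18; [13,18) fires=1
i=15 t=18 v=6: → [18,23),[17,22),[16,21),[15,20),[14,19); WM=18
i=16 t=18 v=9: → [18,23),[17,22),[16,21),[15,20),[14,19); WM=18
i=17 t=23 v=7: → [23,28),[22,27),[21,26),[20,25),[19,24); WM=20; [14,19) fires=3 [15,20) fires=4
i=18 t=22 v=7: → [22,27),[21,26),[20,25),[19,24),[18,23); WM=20
i=19 t=14 v=8: DROP (t<20-4); WM=20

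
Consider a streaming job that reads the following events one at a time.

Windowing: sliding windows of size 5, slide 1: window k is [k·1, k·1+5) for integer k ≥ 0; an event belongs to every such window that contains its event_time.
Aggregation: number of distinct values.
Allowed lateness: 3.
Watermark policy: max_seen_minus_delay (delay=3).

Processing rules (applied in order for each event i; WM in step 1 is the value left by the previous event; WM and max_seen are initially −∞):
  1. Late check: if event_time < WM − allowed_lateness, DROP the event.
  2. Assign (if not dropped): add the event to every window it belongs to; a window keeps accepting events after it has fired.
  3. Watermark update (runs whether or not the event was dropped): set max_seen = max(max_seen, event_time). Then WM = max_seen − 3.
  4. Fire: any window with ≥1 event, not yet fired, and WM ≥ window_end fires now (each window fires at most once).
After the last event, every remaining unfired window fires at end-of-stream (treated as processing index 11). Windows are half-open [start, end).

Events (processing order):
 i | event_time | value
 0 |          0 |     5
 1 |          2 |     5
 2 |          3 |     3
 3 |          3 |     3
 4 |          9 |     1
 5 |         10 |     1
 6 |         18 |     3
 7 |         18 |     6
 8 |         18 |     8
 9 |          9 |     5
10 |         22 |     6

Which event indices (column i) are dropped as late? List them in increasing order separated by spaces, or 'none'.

9

i=0 t=0 v=5: → [0,5); WM=-3
i=1 t=2 v=5: → [2,7),[1,6),[0,5); WM=-1
i=2 t=3 v=3: → [3,8),[2,7),[1,6),[0,5); WM=0
i=3 t=3 v=3: → [3,8),[2,7),[1,6),[0,5); WM=0
i=4 t=9 v=1: → [9,14),[8,13),[7,12),[6,11),[5,10); WM=6; [0,5) fires=2 [1,6) fires=2
i=5 t=10 v=1: → [10,15),[9,14),[8,13),[7,12),[6,11); WM=7; [2,7) fires=2
i=6 t=18 v=3: → [18,23),[17,22),[16,21),[15,20),[14,19); WM=15; [3,8) fires=1 [5,10) fires=1 [6,11) fires=1 [7,12) fires=1 [8,13) fires=1 [9,14) fires=1 [10,15) fires=1
i=7 t=18 v=6: → [18,23),[17,22),[16,21),[15,20),[14,19); WM=15
i=8 t=18 v=8: → [18,23),[17,22),[16,21),[15,20),[14,19); WM=15
i=9 t=9 v=5: DROP (t<15-3); WM=15
i=10 t=22 v=6: → [22,27),[21,26),[20,25),[19,24),[18,23); WM=19; [14,19) fires=3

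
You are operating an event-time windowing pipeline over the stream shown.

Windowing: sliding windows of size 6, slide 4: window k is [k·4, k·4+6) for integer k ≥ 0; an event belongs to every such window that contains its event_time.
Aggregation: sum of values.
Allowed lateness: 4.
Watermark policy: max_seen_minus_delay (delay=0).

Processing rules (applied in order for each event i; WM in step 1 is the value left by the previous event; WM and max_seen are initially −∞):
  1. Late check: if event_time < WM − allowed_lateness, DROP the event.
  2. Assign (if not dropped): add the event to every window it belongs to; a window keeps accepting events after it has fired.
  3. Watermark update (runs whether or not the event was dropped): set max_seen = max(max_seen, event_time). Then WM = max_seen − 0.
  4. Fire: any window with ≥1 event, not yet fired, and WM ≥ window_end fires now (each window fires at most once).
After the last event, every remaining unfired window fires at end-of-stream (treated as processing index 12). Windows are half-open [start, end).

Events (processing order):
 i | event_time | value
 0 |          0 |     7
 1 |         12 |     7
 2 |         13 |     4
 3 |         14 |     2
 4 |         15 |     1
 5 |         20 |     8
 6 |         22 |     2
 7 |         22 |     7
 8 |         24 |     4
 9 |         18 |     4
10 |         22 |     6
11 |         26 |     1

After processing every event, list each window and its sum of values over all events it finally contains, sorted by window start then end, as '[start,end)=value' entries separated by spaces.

[0,6)=7 [8,14)=11 [12,18)=14 [16,22)=8 [20,26)=27 [24,30)=5

i=0 t=0 v=7: → [0,6); WM=0
i=1 t=12 v=7: → [12,18),[8,14); WM=12; [0,6) fires=7
i=2 t=13 v=4: → [12,18),[8,14); WM=13
i=3 t=14 v=2: → [12,18); WM=14; [8,14) fires=11
i=4 t=15 v=1: → [12,18); WM=15
i=5 t=20 v=8: → [20,26),[16,22); WM=20; [12,18) fires=14
i=6 t=22 v=2: → [20,26); WM=22; [16,22) fires=8
i=7 t=22 v=7: → [20,26); WM=22
i=8 t=24 v=4: → [24,30),[20,26); WM=24
i=9 t=18 v=4: DROP (t<24-4); WM=24
i=10 t=22 v=6: → [20,26); WM=24
i=11 t=26 v=1: → [24,30); WM=26; [20,26) fires=27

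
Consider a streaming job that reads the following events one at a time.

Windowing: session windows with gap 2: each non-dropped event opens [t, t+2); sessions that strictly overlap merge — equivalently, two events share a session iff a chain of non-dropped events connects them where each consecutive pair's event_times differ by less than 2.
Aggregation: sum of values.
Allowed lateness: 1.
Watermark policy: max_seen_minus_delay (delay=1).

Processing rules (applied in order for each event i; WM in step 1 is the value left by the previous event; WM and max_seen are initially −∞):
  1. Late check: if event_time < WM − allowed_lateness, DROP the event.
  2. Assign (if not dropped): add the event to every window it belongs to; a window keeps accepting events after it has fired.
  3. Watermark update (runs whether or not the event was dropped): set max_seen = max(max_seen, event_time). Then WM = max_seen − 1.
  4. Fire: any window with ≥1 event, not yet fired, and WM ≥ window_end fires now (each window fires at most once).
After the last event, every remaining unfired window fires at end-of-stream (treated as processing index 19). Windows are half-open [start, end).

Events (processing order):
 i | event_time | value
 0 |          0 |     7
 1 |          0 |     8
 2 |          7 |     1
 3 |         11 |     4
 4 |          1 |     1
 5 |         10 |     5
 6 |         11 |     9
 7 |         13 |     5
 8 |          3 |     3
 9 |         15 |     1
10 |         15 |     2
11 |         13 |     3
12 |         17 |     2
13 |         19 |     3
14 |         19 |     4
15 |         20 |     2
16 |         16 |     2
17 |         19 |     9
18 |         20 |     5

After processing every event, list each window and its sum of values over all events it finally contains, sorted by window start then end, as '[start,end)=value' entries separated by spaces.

i=0 t=0 v=7: → [0,2); WM=-1
i=1 t=0 v=8: → [0,2); WM=-1
i=2 t=7 v=1: → [7,9); WM=6
i=3 t=11 v=4: → [11,13); WM=10
i=4 t=1 v=1: DROP (t<10-1); WM=10
i=5 t=10 v=5: → [10,13); WM=10
i=6 t=11 v=9: → [10,13); WM=10
i=7 t=13 v=5: → [13,15); WM=12
i=8 t=3 v=3: DROP (t<12-1); WM=12
i=9 t=15 v=1: → [15,17); WM=14
i=10 t=15 v=2: → [15,17); WM=14
i=11 t=13 v=3: → [13,15); WM=14
i=12 t=17 v=2: → [17,19); WM=16
i=13 t=19 v=3: → [19,21); WM=18
i=14 t=19 v=4: → [19,21); WM=18
i=15 t=20 v=2: → [19,22); WM=19
i=16 t=16 v=2: DROP (t<19-1); WM=19
i=17 t=19 v=9: → [19,22); WM=19
i=18 t=20 v=5: → [19,22); WM=19

[0,2)=15 [7,9)=1 [10,13)=18 [13,15)=8 [15,17)=3 [17,19)=2 [19,22)=23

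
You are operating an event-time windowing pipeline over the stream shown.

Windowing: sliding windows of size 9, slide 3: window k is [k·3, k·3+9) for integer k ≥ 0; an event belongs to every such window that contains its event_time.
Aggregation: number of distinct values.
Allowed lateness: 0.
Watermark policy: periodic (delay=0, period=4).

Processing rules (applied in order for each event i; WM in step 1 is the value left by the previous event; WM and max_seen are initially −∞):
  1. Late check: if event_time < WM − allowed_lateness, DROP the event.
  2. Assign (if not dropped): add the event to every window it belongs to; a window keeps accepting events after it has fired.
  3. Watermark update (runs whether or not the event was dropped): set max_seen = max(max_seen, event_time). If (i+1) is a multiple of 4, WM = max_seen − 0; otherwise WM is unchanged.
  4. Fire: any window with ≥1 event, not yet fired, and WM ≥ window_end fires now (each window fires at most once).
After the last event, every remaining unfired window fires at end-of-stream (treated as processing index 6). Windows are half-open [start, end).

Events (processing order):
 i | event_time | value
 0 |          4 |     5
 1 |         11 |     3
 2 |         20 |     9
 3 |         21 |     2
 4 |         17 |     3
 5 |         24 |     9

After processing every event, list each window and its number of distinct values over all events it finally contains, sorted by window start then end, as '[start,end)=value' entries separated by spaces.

[0,9)=1 [3,12)=2 [6,15)=1 [9,18)=1 [12,21)=1 [15,24)=2 [18,27)=2 [21,30)=2 [24,33)=1

i=0 t=4 v=5: → [3,12),[0,9); WM=−∞
i=1 t=11 v=3: → [9,18),[6,15),[3,12); WM=−∞
i=2 t=20 v=9: → [18,27),[15,24),[12,21); WM=−∞
i=3 t=21 v=2: → [21,30),[18,27),[15,24); WM=21; [0,9) fires=1 [3,12) fires=2 [6,15) fires=1 [9,18) fires=1 [12,21) fires=1
i=4 t=17 v=3: DROP (t<21-0); WM=21
i=5 t=24 v=9: → [24,33),[21,30),[18,27); WM=21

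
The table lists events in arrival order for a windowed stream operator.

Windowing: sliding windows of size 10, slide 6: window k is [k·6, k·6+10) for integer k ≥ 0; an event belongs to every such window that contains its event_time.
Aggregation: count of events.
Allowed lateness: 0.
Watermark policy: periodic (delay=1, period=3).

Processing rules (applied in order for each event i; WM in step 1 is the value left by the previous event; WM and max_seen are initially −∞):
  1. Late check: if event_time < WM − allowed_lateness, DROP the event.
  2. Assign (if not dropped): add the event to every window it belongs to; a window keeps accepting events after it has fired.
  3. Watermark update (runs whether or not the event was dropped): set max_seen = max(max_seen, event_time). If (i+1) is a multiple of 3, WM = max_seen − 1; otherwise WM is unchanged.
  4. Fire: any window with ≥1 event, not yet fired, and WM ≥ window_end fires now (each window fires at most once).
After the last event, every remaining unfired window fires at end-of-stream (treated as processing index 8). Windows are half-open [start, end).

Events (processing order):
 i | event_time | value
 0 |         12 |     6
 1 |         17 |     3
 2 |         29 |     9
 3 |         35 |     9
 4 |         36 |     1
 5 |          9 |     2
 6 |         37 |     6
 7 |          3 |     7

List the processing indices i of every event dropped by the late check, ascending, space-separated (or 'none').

i=0 t=12 v=6: → [12,22),[6,16); WM=−∞
i=1 t=17 v=3: → [12,22); WM=−∞
i=2 t=29 v=9: → [24,34); WM=28; [6,16) fires=1 [12,22) fires=2
i=3 t=35 v=9: → [30,40); WM=28
i=4 t=36 v=1: → [36,46),[30,40); WM=28
i=5 t=9 v=2: DROP (t<28-0); WM=35; [24,34) fires=1
i=6 t=37 v=6: → [36,46),[30,40); WM=35
i=7 t=3 v=7: DROP (t<35-0); WM=35

5 7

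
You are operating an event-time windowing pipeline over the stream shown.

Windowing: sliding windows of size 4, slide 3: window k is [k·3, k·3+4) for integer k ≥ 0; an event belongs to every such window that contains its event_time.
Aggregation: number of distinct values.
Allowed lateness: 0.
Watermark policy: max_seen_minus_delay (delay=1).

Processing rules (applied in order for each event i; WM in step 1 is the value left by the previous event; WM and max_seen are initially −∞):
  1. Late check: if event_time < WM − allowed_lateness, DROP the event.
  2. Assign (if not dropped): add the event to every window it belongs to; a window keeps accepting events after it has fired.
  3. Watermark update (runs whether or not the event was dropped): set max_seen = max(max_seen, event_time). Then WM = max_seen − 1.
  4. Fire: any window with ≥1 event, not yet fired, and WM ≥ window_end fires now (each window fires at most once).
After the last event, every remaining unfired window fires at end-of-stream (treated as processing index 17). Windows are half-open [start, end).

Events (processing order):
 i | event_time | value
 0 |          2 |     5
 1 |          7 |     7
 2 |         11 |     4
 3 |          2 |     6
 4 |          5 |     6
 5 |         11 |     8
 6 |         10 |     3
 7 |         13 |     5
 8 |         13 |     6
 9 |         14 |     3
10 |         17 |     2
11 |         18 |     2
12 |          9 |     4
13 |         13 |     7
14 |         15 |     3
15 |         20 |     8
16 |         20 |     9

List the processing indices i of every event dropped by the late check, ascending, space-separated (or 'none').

3 4 12 13 14

i=0 t=2 v=5: → [0,4); WM=1
i=1 t=7 v=7: → [6,10); WM=6; [0,4) fires=1
i=2 t=11 v=4: → [9,13); WM=10; [6,10) fires=1
i=3 t=2 v=6: DROP (t<10-0); WM=10
i=4 t=5 v=6: DROP (t<10-0); WM=10
i=5 t=11 v=8: → [9,13); WM=10
i=6 t=10 v=3: → [9,13); WM=10
i=7 t=13 v=5: → [12,16); WM=12
i=8 t=13 v=6: → [12,16); WM=12
i=9 t=14 v=3: → [12,16); WM=13; [9,13) fires=3
i=10 t=17 v=2: → [15,19); WM=16; [12,16) fires=3
i=11 t=18 v=2: → [18,22),[15,19); WM=17
i=12 t=9 v=4: DROP (t<17-0); WM=17
i=13 t=13 v=7: DROP (t<17-0); WM=17
i=14 t=15 v=3: DROP (t<17-0); WM=17
i=15 t=20 v=8: → [18,22); WM=19; [15,19) fires=1
i=16 t=20 v=9: → [18,22); WM=19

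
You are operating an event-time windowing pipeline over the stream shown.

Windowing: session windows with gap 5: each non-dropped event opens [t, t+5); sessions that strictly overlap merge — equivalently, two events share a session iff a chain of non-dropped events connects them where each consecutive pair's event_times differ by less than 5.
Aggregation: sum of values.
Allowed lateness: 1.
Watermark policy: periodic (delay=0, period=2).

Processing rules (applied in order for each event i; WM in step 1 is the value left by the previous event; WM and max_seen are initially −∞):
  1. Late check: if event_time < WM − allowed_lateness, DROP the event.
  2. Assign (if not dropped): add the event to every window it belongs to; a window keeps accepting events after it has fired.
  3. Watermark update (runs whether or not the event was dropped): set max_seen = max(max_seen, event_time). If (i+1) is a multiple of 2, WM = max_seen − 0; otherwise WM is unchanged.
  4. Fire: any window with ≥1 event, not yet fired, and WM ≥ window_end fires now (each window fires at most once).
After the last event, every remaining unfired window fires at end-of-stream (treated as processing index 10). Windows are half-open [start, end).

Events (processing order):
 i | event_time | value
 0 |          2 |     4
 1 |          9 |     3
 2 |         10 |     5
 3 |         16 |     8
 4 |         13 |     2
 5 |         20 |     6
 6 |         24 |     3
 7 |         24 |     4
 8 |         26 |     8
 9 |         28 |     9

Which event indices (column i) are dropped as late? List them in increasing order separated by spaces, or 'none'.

4

i=0 t=2 v=4: → [2,7); WM=−∞
i=1 t=9 v=3: → [9,14); WM=9
i=2 t=10 v=5: → [9,15); WM=9
i=3 t=16 v=8: → [16,21); WM=16
i=4 t=13 v=2: DROP (t<16-1); WM=16
i=5 t=20 v=6: → [16,25); WM=20
i=6 t=24 v=3: → [16,29); WM=20
i=7 t=24 v=4: → [16,29); WM=24
i=8 t=26 v=8: → [16,31); WM=24
i=9 t=28 v=9: → [16,33); WM=28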